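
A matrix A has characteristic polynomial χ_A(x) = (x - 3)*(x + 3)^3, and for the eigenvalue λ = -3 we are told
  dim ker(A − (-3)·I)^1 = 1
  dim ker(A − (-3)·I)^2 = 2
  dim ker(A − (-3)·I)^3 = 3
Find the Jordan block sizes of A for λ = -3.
Block sizes for λ = -3: [3]

From the dimensions of kernels of powers, the number of Jordan blocks of size at least j is d_j − d_{j−1} where d_j = dim ker(N^j) (with d_0 = 0). Computing the differences gives [1, 1, 1].
The number of blocks of size exactly k is (#blocks of size ≥ k) − (#blocks of size ≥ k + 1), so the partition is: 1 block(s) of size 3.
In nonincreasing order the block sizes are [3].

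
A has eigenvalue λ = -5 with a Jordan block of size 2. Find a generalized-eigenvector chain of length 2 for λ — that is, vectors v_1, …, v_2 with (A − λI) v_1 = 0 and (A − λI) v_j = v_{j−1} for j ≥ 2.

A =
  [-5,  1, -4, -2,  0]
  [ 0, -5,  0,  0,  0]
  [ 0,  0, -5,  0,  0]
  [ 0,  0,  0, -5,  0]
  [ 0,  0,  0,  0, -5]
A Jordan chain for λ = -5 of length 2:
v_1 = (1, 0, 0, 0, 0)ᵀ
v_2 = (0, 1, 0, 0, 0)ᵀ

Let N = A − (-5)·I. We want v_2 with N^2 v_2 = 0 but N^1 v_2 ≠ 0; then v_{j-1} := N · v_j for j = 2, …, 2.

Pick v_2 = (0, 1, 0, 0, 0)ᵀ.
Then v_1 = N · v_2 = (1, 0, 0, 0, 0)ᵀ.

Sanity check: (A − (-5)·I) v_1 = (0, 0, 0, 0, 0)ᵀ = 0. ✓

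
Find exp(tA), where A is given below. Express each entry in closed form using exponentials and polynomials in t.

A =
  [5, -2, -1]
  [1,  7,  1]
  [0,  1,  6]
e^{tA} =
  [-t^2*exp(6*t)/2 - t*exp(6*t) + exp(6*t), -t^2*exp(6*t)/2 - 2*t*exp(6*t), -t^2*exp(6*t)/2 - t*exp(6*t)]
  [t*exp(6*t), t*exp(6*t) + exp(6*t), t*exp(6*t)]
  [t^2*exp(6*t)/2, t^2*exp(6*t)/2 + t*exp(6*t), t^2*exp(6*t)/2 + exp(6*t)]

Strategy: write A = P · J · P⁻¹ where J is a Jordan canonical form, so e^{tA} = P · e^{tJ} · P⁻¹, and e^{tJ} can be computed block-by-block.

A has Jordan form
J =
  [6, 1, 0]
  [0, 6, 1]
  [0, 0, 6]
(up to reordering of blocks).

Per-block formulas:
  For a 3×3 Jordan block J_3(6): exp(t · J_3(6)) = e^(6t)·(I + t·N + (t^2/2)·N^2), where N is the 3×3 nilpotent shift.

After assembling e^{tJ} and conjugating by P, we get:

e^{tA} =
  [-t^2*exp(6*t)/2 - t*exp(6*t) + exp(6*t), -t^2*exp(6*t)/2 - 2*t*exp(6*t), -t^2*exp(6*t)/2 - t*exp(6*t)]
  [t*exp(6*t), t*exp(6*t) + exp(6*t), t*exp(6*t)]
  [t^2*exp(6*t)/2, t^2*exp(6*t)/2 + t*exp(6*t), t^2*exp(6*t)/2 + exp(6*t)]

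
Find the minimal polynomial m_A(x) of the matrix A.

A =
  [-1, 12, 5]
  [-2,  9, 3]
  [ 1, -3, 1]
x^3 - 9*x^2 + 27*x - 27

The characteristic polynomial is χ_A(x) = (x - 3)^3, so the eigenvalues are known. The minimal polynomial is
  m_A(x) = Π_λ (x − λ)^{k_λ}
where k_λ is the size of the *largest* Jordan block for λ (equivalently, the smallest k with (A − λI)^k v = 0 for every generalised eigenvector v of λ).

  λ = 3: largest Jordan block has size 3, contributing (x − 3)^3

So m_A(x) = (x - 3)^3 = x^3 - 9*x^2 + 27*x - 27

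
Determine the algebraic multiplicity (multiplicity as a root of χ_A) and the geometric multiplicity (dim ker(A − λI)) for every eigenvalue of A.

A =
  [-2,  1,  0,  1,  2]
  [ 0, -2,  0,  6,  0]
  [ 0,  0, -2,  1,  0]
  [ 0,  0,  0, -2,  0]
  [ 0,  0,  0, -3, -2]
λ = -2: alg = 5, geom = 3

Step 1 — factor the characteristic polynomial to read off the algebraic multiplicities:
  χ_A(x) = (x + 2)^5

Step 2 — compute geometric multiplicities via the rank-nullity identity g(λ) = n − rank(A − λI):
  rank(A − (-2)·I) = 2, so dim ker(A − (-2)·I) = n − 2 = 3

Summary:
  λ = -2: algebraic multiplicity = 5, geometric multiplicity = 3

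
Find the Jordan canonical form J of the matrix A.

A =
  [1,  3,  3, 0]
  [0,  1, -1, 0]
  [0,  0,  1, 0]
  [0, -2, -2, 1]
J_3(1) ⊕ J_1(1)

The characteristic polynomial is
  det(x·I − A) = x^4 - 4*x^3 + 6*x^2 - 4*x + 1 = (x - 1)^4

Eigenvalues and multiplicities (the geometric multiplicity of λ is n − rank(A − λI), which equals the number of Jordan blocks for λ):
  λ = 1: algebraic multiplicity = 4, geometric multiplicity = 2

Determining the block sizes for each eigenvalue:
  λ = 1: with am = 4 and gm = 2, the partition is not yet determined (e.g. several partitions of 4 into 2 parts exist). Let N = A − (1)·I. Computing rank(N^1) = 2, rank(N^2) = 1, rank(N^3) = 0; the number of blocks of size ≥ j is rank(N^{j−1}) − rank(N^j), giving [2, 1, 1]. So we have 1 block(s) of size 3, 1 block(s) of size 1 → block sizes [3, 1]

Assembling the blocks gives a Jordan form
J =
  [1, 1, 0, 0]
  [0, 1, 1, 0]
  [0, 0, 1, 0]
  [0, 0, 0, 1]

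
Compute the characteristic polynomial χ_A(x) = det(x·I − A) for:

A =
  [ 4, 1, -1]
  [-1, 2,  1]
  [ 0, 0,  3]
x^3 - 9*x^2 + 27*x - 27

Expanding det(x·I − A) (e.g. by cofactor expansion or by noting that A is similar to its Jordan form J, which has the same characteristic polynomial as A) gives
  χ_A(x) = x^3 - 9*x^2 + 27*x - 27
which factors as (x - 3)^3. The eigenvalues (with algebraic multiplicities) are λ = 3 with multiplicity 3.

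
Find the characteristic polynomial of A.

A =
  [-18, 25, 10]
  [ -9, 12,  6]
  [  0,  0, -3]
x^3 + 9*x^2 + 27*x + 27

Expanding det(x·I − A) (e.g. by cofactor expansion or by noting that A is similar to its Jordan form J, which has the same characteristic polynomial as A) gives
  χ_A(x) = x^3 + 9*x^2 + 27*x + 27
which factors as (x + 3)^3. The eigenvalues (with algebraic multiplicities) are λ = -3 with multiplicity 3.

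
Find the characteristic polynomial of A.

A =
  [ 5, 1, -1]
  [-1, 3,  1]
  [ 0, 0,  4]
x^3 - 12*x^2 + 48*x - 64

Expanding det(x·I − A) (e.g. by cofactor expansion or by noting that A is similar to its Jordan form J, which has the same characteristic polynomial as A) gives
  χ_A(x) = x^3 - 12*x^2 + 48*x - 64
which factors as (x - 4)^3. The eigenvalues (with algebraic multiplicities) are λ = 4 with multiplicity 3.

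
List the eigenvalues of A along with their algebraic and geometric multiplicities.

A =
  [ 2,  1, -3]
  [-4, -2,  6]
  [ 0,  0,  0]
λ = 0: alg = 3, geom = 2

Step 1 — factor the characteristic polynomial to read off the algebraic multiplicities:
  χ_A(x) = x^3

Step 2 — compute geometric multiplicities via the rank-nullity identity g(λ) = n − rank(A − λI):
  rank(A − (0)·I) = 1, so dim ker(A − (0)·I) = n − 1 = 2

Summary:
  λ = 0: algebraic multiplicity = 3, geometric multiplicity = 2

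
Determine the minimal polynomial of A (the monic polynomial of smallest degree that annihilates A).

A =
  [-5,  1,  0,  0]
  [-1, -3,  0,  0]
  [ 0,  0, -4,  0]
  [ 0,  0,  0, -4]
x^2 + 8*x + 16

The characteristic polynomial is χ_A(x) = (x + 4)^4, so the eigenvalues are known. The minimal polynomial is
  m_A(x) = Π_λ (x − λ)^{k_λ}
where k_λ is the size of the *largest* Jordan block for λ (equivalently, the smallest k with (A − λI)^k v = 0 for every generalised eigenvector v of λ).

  λ = -4: largest Jordan block has size 2, contributing (x + 4)^2

So m_A(x) = (x + 4)^2 = x^2 + 8*x + 16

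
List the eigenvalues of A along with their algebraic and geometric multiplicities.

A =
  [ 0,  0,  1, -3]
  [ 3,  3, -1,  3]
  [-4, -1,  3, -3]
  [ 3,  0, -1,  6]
λ = 3: alg = 4, geom = 2

Step 1 — factor the characteristic polynomial to read off the algebraic multiplicities:
  χ_A(x) = (x - 3)^4

Step 2 — compute geometric multiplicities via the rank-nullity identity g(λ) = n − rank(A − λI):
  rank(A − (3)·I) = 2, so dim ker(A − (3)·I) = n − 2 = 2

Summary:
  λ = 3: algebraic multiplicity = 4, geometric multiplicity = 2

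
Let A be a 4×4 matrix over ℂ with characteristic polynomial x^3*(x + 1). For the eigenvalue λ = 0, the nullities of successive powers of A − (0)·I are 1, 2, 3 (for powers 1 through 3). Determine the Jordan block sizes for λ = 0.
Block sizes for λ = 0: [3]

From the dimensions of kernels of powers, the number of Jordan blocks of size at least j is d_j − d_{j−1} where d_j = dim ker(N^j) (with d_0 = 0). Computing the differences gives [1, 1, 1].
The number of blocks of size exactly k is (#blocks of size ≥ k) − (#blocks of size ≥ k + 1), so the partition is: 1 block(s) of size 3.
In nonincreasing order the block sizes are [3].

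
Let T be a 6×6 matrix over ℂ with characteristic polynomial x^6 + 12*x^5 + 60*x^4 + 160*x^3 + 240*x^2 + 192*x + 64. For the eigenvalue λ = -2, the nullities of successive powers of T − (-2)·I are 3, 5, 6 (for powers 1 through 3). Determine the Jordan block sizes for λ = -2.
Block sizes for λ = -2: [3, 2, 1]

From the dimensions of kernels of powers, the number of Jordan blocks of size at least j is d_j − d_{j−1} where d_j = dim ker(N^j) (with d_0 = 0). Computing the differences gives [3, 2, 1].
The number of blocks of size exactly k is (#blocks of size ≥ k) − (#blocks of size ≥ k + 1), so the partition is: 1 block(s) of size 1, 1 block(s) of size 2, 1 block(s) of size 3.
In nonincreasing order the block sizes are [3, 2, 1].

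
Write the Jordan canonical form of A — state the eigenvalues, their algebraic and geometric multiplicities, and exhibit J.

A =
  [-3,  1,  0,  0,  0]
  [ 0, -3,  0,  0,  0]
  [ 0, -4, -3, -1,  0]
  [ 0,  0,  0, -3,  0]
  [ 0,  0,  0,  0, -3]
J_2(-3) ⊕ J_2(-3) ⊕ J_1(-3)

The characteristic polynomial is
  det(x·I − A) = x^5 + 15*x^4 + 90*x^3 + 270*x^2 + 405*x + 243 = (x + 3)^5

Eigenvalues and multiplicities (the geometric multiplicity of λ is n − rank(A − λI), which equals the number of Jordan blocks for λ):
  λ = -3: algebraic multiplicity = 5, geometric multiplicity = 3

Determining the block sizes for each eigenvalue:
  λ = -3: with am = 5 and gm = 3, the partition is not yet determined (e.g. several partitions of 5 into 3 parts exist). Let N = A − (-3)·I. Computing rank(N^1) = 2, rank(N^2) = 0; the number of blocks of size ≥ j is rank(N^{j−1}) − rank(N^j), giving [3, 2]. So we have 2 block(s) of size 2, 1 block(s) of size 1 → block sizes [2, 2, 1]

Assembling the blocks gives a Jordan form
J =
  [-3,  1,  0,  0,  0]
  [ 0, -3,  0,  0,  0]
  [ 0,  0, -3,  1,  0]
  [ 0,  0,  0, -3,  0]
  [ 0,  0,  0,  0, -3]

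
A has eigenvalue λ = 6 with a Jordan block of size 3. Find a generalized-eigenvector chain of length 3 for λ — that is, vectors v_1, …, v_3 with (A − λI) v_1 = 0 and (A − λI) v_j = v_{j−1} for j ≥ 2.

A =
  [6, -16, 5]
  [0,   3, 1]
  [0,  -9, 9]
A Jordan chain for λ = 6 of length 3:
v_1 = (3, 0, 0)ᵀ
v_2 = (-16, -3, -9)ᵀ
v_3 = (0, 1, 0)ᵀ

Let N = A − (6)·I. We want v_3 with N^3 v_3 = 0 but N^2 v_3 ≠ 0; then v_{j-1} := N · v_j for j = 3, …, 2.

Pick v_3 = (0, 1, 0)ᵀ.
Then v_2 = N · v_3 = (-16, -3, -9)ᵀ.
Then v_1 = N · v_2 = (3, 0, 0)ᵀ.

Sanity check: (A − (6)·I) v_1 = (0, 0, 0)ᵀ = 0. ✓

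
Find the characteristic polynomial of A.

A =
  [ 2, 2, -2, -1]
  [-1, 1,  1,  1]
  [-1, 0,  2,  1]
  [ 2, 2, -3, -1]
x^4 - 4*x^3 + 6*x^2 - 4*x + 1

Expanding det(x·I − A) (e.g. by cofactor expansion or by noting that A is similar to its Jordan form J, which has the same characteristic polynomial as A) gives
  χ_A(x) = x^4 - 4*x^3 + 6*x^2 - 4*x + 1
which factors as (x - 1)^4. The eigenvalues (with algebraic multiplicities) are λ = 1 with multiplicity 4.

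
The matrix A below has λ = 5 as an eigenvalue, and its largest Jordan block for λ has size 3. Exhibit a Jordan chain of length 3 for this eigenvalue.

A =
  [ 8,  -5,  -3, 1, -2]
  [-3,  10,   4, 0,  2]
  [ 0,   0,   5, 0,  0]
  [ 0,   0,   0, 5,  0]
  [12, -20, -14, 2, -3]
A Jordan chain for λ = 5 of length 3:
v_1 = (-1, 1, 0, 0, -4)ᵀ
v_2 = (-3, 4, 0, 0, -14)ᵀ
v_3 = (0, 0, 1, 0, 0)ᵀ

Let N = A − (5)·I. We want v_3 with N^3 v_3 = 0 but N^2 v_3 ≠ 0; then v_{j-1} := N · v_j for j = 3, …, 2.

Pick v_3 = (0, 0, 1, 0, 0)ᵀ.
Then v_2 = N · v_3 = (-3, 4, 0, 0, -14)ᵀ.
Then v_1 = N · v_2 = (-1, 1, 0, 0, -4)ᵀ.

Sanity check: (A − (5)·I) v_1 = (0, 0, 0, 0, 0)ᵀ = 0. ✓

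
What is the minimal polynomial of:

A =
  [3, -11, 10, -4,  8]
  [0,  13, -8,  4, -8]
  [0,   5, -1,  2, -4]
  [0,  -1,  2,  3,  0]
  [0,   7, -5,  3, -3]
x^2 - 6*x + 9

The characteristic polynomial is χ_A(x) = (x - 3)^5, so the eigenvalues are known. The minimal polynomial is
  m_A(x) = Π_λ (x − λ)^{k_λ}
where k_λ is the size of the *largest* Jordan block for λ (equivalently, the smallest k with (A − λI)^k v = 0 for every generalised eigenvector v of λ).

  λ = 3: largest Jordan block has size 2, contributing (x − 3)^2

So m_A(x) = (x - 3)^2 = x^2 - 6*x + 9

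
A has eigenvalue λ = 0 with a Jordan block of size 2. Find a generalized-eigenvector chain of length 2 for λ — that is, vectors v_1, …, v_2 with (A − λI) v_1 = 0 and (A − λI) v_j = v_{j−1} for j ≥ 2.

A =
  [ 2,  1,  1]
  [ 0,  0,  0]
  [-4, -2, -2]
A Jordan chain for λ = 0 of length 2:
v_1 = (2, 0, -4)ᵀ
v_2 = (1, 0, 0)ᵀ

Let N = A − (0)·I. We want v_2 with N^2 v_2 = 0 but N^1 v_2 ≠ 0; then v_{j-1} := N · v_j for j = 2, …, 2.

Pick v_2 = (1, 0, 0)ᵀ.
Then v_1 = N · v_2 = (2, 0, -4)ᵀ.

Sanity check: (A − (0)·I) v_1 = (0, 0, 0)ᵀ = 0. ✓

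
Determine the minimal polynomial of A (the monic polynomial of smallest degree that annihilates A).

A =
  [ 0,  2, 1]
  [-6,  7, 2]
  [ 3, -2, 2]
x^2 - 6*x + 9

The characteristic polynomial is χ_A(x) = (x - 3)^3, so the eigenvalues are known. The minimal polynomial is
  m_A(x) = Π_λ (x − λ)^{k_λ}
where k_λ is the size of the *largest* Jordan block for λ (equivalently, the smallest k with (A − λI)^k v = 0 for every generalised eigenvector v of λ).

  λ = 3: largest Jordan block has size 2, contributing (x − 3)^2

So m_A(x) = (x - 3)^2 = x^2 - 6*x + 9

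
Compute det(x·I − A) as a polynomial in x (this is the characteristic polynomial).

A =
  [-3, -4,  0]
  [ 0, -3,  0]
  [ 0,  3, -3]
x^3 + 9*x^2 + 27*x + 27

Expanding det(x·I − A) (e.g. by cofactor expansion or by noting that A is similar to its Jordan form J, which has the same characteristic polynomial as A) gives
  χ_A(x) = x^3 + 9*x^2 + 27*x + 27
which factors as (x + 3)^3. The eigenvalues (with algebraic multiplicities) are λ = -3 with multiplicity 3.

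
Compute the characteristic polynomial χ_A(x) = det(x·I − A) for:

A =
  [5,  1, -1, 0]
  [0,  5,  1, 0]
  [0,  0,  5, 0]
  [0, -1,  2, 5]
x^4 - 20*x^3 + 150*x^2 - 500*x + 625

Expanding det(x·I − A) (e.g. by cofactor expansion or by noting that A is similar to its Jordan form J, which has the same characteristic polynomial as A) gives
  χ_A(x) = x^4 - 20*x^3 + 150*x^2 - 500*x + 625
which factors as (x - 5)^4. The eigenvalues (with algebraic multiplicities) are λ = 5 with multiplicity 4.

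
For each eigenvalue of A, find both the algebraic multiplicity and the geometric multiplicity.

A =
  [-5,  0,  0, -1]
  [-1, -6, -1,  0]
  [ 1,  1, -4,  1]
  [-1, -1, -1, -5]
λ = -5: alg = 4, geom = 2

Step 1 — factor the characteristic polynomial to read off the algebraic multiplicities:
  χ_A(x) = (x + 5)^4

Step 2 — compute geometric multiplicities via the rank-nullity identity g(λ) = n − rank(A − λI):
  rank(A − (-5)·I) = 2, so dim ker(A − (-5)·I) = n − 2 = 2

Summary:
  λ = -5: algebraic multiplicity = 4, geometric multiplicity = 2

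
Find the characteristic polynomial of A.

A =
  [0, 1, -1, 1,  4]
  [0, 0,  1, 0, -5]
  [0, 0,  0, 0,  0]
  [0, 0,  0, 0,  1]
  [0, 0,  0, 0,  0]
x^5

Expanding det(x·I − A) (e.g. by cofactor expansion or by noting that A is similar to its Jordan form J, which has the same characteristic polynomial as A) gives
  χ_A(x) = x^5
which factors as x^5. The eigenvalues (with algebraic multiplicities) are λ = 0 with multiplicity 5.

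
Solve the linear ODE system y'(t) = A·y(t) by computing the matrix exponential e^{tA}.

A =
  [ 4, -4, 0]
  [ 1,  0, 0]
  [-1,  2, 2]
e^{tA} =
  [2*t*exp(2*t) + exp(2*t), -4*t*exp(2*t), 0]
  [t*exp(2*t), -2*t*exp(2*t) + exp(2*t), 0]
  [-t*exp(2*t), 2*t*exp(2*t), exp(2*t)]

Strategy: write A = P · J · P⁻¹ where J is a Jordan canonical form, so e^{tA} = P · e^{tJ} · P⁻¹, and e^{tJ} can be computed block-by-block.

A has Jordan form
J =
  [2, 1, 0]
  [0, 2, 0]
  [0, 0, 2]
(up to reordering of blocks).

Per-block formulas:
  For a 2×2 Jordan block J_2(2): exp(t · J_2(2)) = e^(2t)·(I + t·N), where N is the 2×2 nilpotent shift.
  For a 1×1 block at λ = 2: exp(t · [2]) = [e^(2t)].

After assembling e^{tJ} and conjugating by P, we get:

e^{tA} =
  [2*t*exp(2*t) + exp(2*t), -4*t*exp(2*t), 0]
  [t*exp(2*t), -2*t*exp(2*t) + exp(2*t), 0]
  [-t*exp(2*t), 2*t*exp(2*t), exp(2*t)]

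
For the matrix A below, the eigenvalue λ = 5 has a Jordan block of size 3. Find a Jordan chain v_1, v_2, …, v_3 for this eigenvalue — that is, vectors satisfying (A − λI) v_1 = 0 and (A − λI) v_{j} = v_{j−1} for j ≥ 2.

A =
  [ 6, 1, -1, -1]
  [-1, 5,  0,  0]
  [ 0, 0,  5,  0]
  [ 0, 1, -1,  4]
A Jordan chain for λ = 5 of length 3:
v_1 = (0, -1, 0, -1)ᵀ
v_2 = (1, -1, 0, 0)ᵀ
v_3 = (1, 0, 0, 0)ᵀ

Let N = A − (5)·I. We want v_3 with N^3 v_3 = 0 but N^2 v_3 ≠ 0; then v_{j-1} := N · v_j for j = 3, …, 2.

Pick v_3 = (1, 0, 0, 0)ᵀ.
Then v_2 = N · v_3 = (1, -1, 0, 0)ᵀ.
Then v_1 = N · v_2 = (0, -1, 0, -1)ᵀ.

Sanity check: (A − (5)·I) v_1 = (0, 0, 0, 0)ᵀ = 0. ✓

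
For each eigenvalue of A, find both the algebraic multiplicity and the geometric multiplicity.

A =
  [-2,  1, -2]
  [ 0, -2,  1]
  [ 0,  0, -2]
λ = -2: alg = 3, geom = 1

Step 1 — factor the characteristic polynomial to read off the algebraic multiplicities:
  χ_A(x) = (x + 2)^3

Step 2 — compute geometric multiplicities via the rank-nullity identity g(λ) = n − rank(A − λI):
  rank(A − (-2)·I) = 2, so dim ker(A − (-2)·I) = n − 2 = 1

Summary:
  λ = -2: algebraic multiplicity = 3, geometric multiplicity = 1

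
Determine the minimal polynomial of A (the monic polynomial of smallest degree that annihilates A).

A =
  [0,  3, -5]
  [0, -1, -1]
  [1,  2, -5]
x^3 + 6*x^2 + 12*x + 8

The characteristic polynomial is χ_A(x) = (x + 2)^3, so the eigenvalues are known. The minimal polynomial is
  m_A(x) = Π_λ (x − λ)^{k_λ}
where k_λ is the size of the *largest* Jordan block for λ (equivalently, the smallest k with (A − λI)^k v = 0 for every generalised eigenvector v of λ).

  λ = -2: largest Jordan block has size 3, contributing (x + 2)^3

So m_A(x) = (x + 2)^3 = x^3 + 6*x^2 + 12*x + 8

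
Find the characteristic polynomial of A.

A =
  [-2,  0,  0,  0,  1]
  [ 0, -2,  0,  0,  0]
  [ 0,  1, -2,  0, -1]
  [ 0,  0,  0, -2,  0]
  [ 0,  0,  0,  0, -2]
x^5 + 10*x^4 + 40*x^3 + 80*x^2 + 80*x + 32

Expanding det(x·I − A) (e.g. by cofactor expansion or by noting that A is similar to its Jordan form J, which has the same characteristic polynomial as A) gives
  χ_A(x) = x^5 + 10*x^4 + 40*x^3 + 80*x^2 + 80*x + 32
which factors as (x + 2)^5. The eigenvalues (with algebraic multiplicities) are λ = -2 with multiplicity 5.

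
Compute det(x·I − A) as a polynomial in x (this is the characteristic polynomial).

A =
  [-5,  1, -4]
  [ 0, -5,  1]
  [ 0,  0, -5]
x^3 + 15*x^2 + 75*x + 125

Expanding det(x·I − A) (e.g. by cofactor expansion or by noting that A is similar to its Jordan form J, which has the same characteristic polynomial as A) gives
  χ_A(x) = x^3 + 15*x^2 + 75*x + 125
which factors as (x + 5)^3. The eigenvalues (with algebraic multiplicities) are λ = -5 with multiplicity 3.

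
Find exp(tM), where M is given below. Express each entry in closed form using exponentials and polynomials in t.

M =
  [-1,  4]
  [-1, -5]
e^{tM} =
  [2*t*exp(-3*t) + exp(-3*t), 4*t*exp(-3*t)]
  [-t*exp(-3*t), -2*t*exp(-3*t) + exp(-3*t)]

Strategy: write M = P · J · P⁻¹ where J is a Jordan canonical form, so e^{tM} = P · e^{tJ} · P⁻¹, and e^{tJ} can be computed block-by-block.

M has Jordan form
J =
  [-3,  1]
  [ 0, -3]
(up to reordering of blocks).

Per-block formulas:
  For a 2×2 Jordan block J_2(-3): exp(t · J_2(-3)) = e^(-3t)·(I + t·N), where N is the 2×2 nilpotent shift.

After assembling e^{tJ} and conjugating by P, we get:

e^{tM} =
  [2*t*exp(-3*t) + exp(-3*t), 4*t*exp(-3*t)]
  [-t*exp(-3*t), -2*t*exp(-3*t) + exp(-3*t)]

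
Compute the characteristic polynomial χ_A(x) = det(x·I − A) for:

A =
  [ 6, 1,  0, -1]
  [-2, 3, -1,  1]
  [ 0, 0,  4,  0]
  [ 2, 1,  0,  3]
x^4 - 16*x^3 + 96*x^2 - 256*x + 256

Expanding det(x·I − A) (e.g. by cofactor expansion or by noting that A is similar to its Jordan form J, which has the same characteristic polynomial as A) gives
  χ_A(x) = x^4 - 16*x^3 + 96*x^2 - 256*x + 256
which factors as (x - 4)^4. The eigenvalues (with algebraic multiplicities) are λ = 4 with multiplicity 4.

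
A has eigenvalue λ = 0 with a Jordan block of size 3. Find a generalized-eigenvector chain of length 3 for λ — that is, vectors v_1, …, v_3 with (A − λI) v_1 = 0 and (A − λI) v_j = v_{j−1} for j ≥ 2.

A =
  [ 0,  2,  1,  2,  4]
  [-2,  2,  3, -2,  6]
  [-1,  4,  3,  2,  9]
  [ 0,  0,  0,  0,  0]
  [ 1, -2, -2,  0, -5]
A Jordan chain for λ = 0 of length 3:
v_1 = (-1, -1, -2, 0, 1)ᵀ
v_2 = (0, -2, -1, 0, 1)ᵀ
v_3 = (1, 0, 0, 0, 0)ᵀ

Let N = A − (0)·I. We want v_3 with N^3 v_3 = 0 but N^2 v_3 ≠ 0; then v_{j-1} := N · v_j for j = 3, …, 2.

Pick v_3 = (1, 0, 0, 0, 0)ᵀ.
Then v_2 = N · v_3 = (0, -2, -1, 0, 1)ᵀ.
Then v_1 = N · v_2 = (-1, -1, -2, 0, 1)ᵀ.

Sanity check: (A − (0)·I) v_1 = (0, 0, 0, 0, 0)ᵀ = 0. ✓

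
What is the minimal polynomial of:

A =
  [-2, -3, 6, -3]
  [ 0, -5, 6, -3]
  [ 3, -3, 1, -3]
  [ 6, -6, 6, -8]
x^2 + 7*x + 10

The characteristic polynomial is χ_A(x) = (x + 2)^2*(x + 5)^2, so the eigenvalues are known. The minimal polynomial is
  m_A(x) = Π_λ (x − λ)^{k_λ}
where k_λ is the size of the *largest* Jordan block for λ (equivalently, the smallest k with (A − λI)^k v = 0 for every generalised eigenvector v of λ).

  λ = -5: largest Jordan block has size 1, contributing (x + 5)
  λ = -2: largest Jordan block has size 1, contributing (x + 2)

So m_A(x) = (x + 2)*(x + 5) = x^2 + 7*x + 10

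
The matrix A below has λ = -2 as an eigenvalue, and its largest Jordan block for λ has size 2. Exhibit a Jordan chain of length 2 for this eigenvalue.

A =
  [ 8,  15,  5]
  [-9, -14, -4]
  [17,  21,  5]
A Jordan chain for λ = -2 of length 2:
v_1 = (0, -3, 9)ᵀ
v_2 = (3, -2, 0)ᵀ

Let N = A − (-2)·I. We want v_2 with N^2 v_2 = 0 but N^1 v_2 ≠ 0; then v_{j-1} := N · v_j for j = 2, …, 2.

Pick v_2 = (3, -2, 0)ᵀ.
Then v_1 = N · v_2 = (0, -3, 9)ᵀ.

Sanity check: (A − (-2)·I) v_1 = (0, 0, 0)ᵀ = 0. ✓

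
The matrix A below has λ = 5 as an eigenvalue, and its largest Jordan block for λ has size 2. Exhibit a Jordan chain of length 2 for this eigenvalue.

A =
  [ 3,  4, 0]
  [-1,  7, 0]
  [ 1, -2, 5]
A Jordan chain for λ = 5 of length 2:
v_1 = (-2, -1, 1)ᵀ
v_2 = (1, 0, 0)ᵀ

Let N = A − (5)·I. We want v_2 with N^2 v_2 = 0 but N^1 v_2 ≠ 0; then v_{j-1} := N · v_j for j = 2, …, 2.

Pick v_2 = (1, 0, 0)ᵀ.
Then v_1 = N · v_2 = (-2, -1, 1)ᵀ.

Sanity check: (A − (5)·I) v_1 = (0, 0, 0)ᵀ = 0. ✓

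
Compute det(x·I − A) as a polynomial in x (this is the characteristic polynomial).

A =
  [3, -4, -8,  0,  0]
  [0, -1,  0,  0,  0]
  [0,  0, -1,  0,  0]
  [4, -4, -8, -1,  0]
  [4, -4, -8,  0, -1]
x^5 + x^4 - 6*x^3 - 14*x^2 - 11*x - 3

Expanding det(x·I − A) (e.g. by cofactor expansion or by noting that A is similar to its Jordan form J, which has the same characteristic polynomial as A) gives
  χ_A(x) = x^5 + x^4 - 6*x^3 - 14*x^2 - 11*x - 3
which factors as (x - 3)*(x + 1)^4. The eigenvalues (with algebraic multiplicities) are λ = -1 with multiplicity 4, λ = 3 with multiplicity 1.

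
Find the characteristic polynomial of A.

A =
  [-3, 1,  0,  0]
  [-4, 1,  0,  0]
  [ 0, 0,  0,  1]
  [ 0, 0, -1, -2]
x^4 + 4*x^3 + 6*x^2 + 4*x + 1

Expanding det(x·I − A) (e.g. by cofactor expansion or by noting that A is similar to its Jordan form J, which has the same characteristic polynomial as A) gives
  χ_A(x) = x^4 + 4*x^3 + 6*x^2 + 4*x + 1
which factors as (x + 1)^4. The eigenvalues (with algebraic multiplicities) are λ = -1 with multiplicity 4.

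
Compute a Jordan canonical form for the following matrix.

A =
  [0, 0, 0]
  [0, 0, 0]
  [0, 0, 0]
J_1(0) ⊕ J_1(0) ⊕ J_1(0)

The characteristic polynomial is
  det(x·I − A) = x^3

Eigenvalues and multiplicities (the geometric multiplicity of λ is n − rank(A − λI), which equals the number of Jordan blocks for λ):
  λ = 0: algebraic multiplicity = 3, geometric multiplicity = 3

Determining the block sizes for each eigenvalue:
  λ = 0: gm = am = 3, so every block has size 1 → block sizes [1, 1, 1]

Assembling the blocks gives a Jordan form
J =
  [0, 0, 0]
  [0, 0, 0]
  [0, 0, 0]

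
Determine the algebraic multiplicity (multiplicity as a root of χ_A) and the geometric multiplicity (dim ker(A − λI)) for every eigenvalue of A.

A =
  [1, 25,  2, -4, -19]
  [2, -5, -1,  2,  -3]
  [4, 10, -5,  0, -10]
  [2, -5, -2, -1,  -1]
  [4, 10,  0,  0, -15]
λ = -5: alg = 5, geom = 3

Step 1 — factor the characteristic polynomial to read off the algebraic multiplicities:
  χ_A(x) = (x + 5)^5

Step 2 — compute geometric multiplicities via the rank-nullity identity g(λ) = n − rank(A − λI):
  rank(A − (-5)·I) = 2, so dim ker(A − (-5)·I) = n − 2 = 3

Summary:
  λ = -5: algebraic multiplicity = 5, geometric multiplicity = 3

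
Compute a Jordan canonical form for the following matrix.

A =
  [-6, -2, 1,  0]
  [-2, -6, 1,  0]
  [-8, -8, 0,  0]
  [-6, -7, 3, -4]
J_3(-4) ⊕ J_1(-4)

The characteristic polynomial is
  det(x·I − A) = x^4 + 16*x^3 + 96*x^2 + 256*x + 256 = (x + 4)^4

Eigenvalues and multiplicities (the geometric multiplicity of λ is n − rank(A − λI), which equals the number of Jordan blocks for λ):
  λ = -4: algebraic multiplicity = 4, geometric multiplicity = 2

Determining the block sizes for each eigenvalue:
  λ = -4: with am = 4 and gm = 2, the partition is not yet determined (e.g. several partitions of 4 into 2 parts exist). Let N = A − (-4)·I. Computing rank(N^1) = 2, rank(N^2) = 1, rank(N^3) = 0; the number of blocks of size ≥ j is rank(N^{j−1}) − rank(N^j), giving [2, 1, 1]. So we have 1 block(s) of size 3, 1 block(s) of size 1 → block sizes [3, 1]

Assembling the blocks gives a Jordan form
J =
  [-4,  1,  0,  0]
  [ 0, -4,  1,  0]
  [ 0,  0, -4,  0]
  [ 0,  0,  0, -4]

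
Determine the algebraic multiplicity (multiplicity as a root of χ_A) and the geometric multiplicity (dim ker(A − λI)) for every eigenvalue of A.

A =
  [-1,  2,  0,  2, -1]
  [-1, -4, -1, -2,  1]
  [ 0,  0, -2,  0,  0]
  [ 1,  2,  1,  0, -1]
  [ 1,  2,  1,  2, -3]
λ = -2: alg = 5, geom = 3

Step 1 — factor the characteristic polynomial to read off the algebraic multiplicities:
  χ_A(x) = (x + 2)^5

Step 2 — compute geometric multiplicities via the rank-nullity identity g(λ) = n − rank(A − λI):
  rank(A − (-2)·I) = 2, so dim ker(A − (-2)·I) = n − 2 = 3

Summary:
  λ = -2: algebraic multiplicity = 5, geometric multiplicity = 3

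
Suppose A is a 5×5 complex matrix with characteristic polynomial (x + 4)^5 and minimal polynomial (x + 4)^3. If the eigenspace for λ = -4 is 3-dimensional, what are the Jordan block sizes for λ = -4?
Block sizes for λ = -4: [3, 1, 1]

Step 1 — from the characteristic polynomial, algebraic multiplicity of λ = -4 is 5. From dim ker(A − (-4)·I) = 3, there are exactly 3 Jordan blocks for λ = -4.
Step 2 — from the minimal polynomial, the factor (x + 4)^3 tells us the largest block for λ = -4 has size 3.
Step 3 — with total size 5, 3 blocks, and largest block 3, the block sizes (in nonincreasing order) are [3, 1, 1].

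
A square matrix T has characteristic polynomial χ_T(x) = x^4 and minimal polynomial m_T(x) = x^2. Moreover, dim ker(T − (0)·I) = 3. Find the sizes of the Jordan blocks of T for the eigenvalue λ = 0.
Block sizes for λ = 0: [2, 1, 1]

Step 1 — from the characteristic polynomial, algebraic multiplicity of λ = 0 is 4. From dim ker(T − (0)·I) = 3, there are exactly 3 Jordan blocks for λ = 0.
Step 2 — from the minimal polynomial, the factor (x − 0)^2 tells us the largest block for λ = 0 has size 2.
Step 3 — with total size 4, 3 blocks, and largest block 2, the block sizes (in nonincreasing order) are [2, 1, 1].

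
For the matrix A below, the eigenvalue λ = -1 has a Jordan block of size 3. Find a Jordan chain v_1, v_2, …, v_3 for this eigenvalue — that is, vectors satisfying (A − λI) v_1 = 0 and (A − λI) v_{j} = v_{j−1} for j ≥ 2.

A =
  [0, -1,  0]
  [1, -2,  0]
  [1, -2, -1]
A Jordan chain for λ = -1 of length 3:
v_1 = (0, 0, -1)ᵀ
v_2 = (1, 1, 1)ᵀ
v_3 = (1, 0, 0)ᵀ

Let N = A − (-1)·I. We want v_3 with N^3 v_3 = 0 but N^2 v_3 ≠ 0; then v_{j-1} := N · v_j for j = 3, …, 2.

Pick v_3 = (1, 0, 0)ᵀ.
Then v_2 = N · v_3 = (1, 1, 1)ᵀ.
Then v_1 = N · v_2 = (0, 0, -1)ᵀ.

Sanity check: (A − (-1)·I) v_1 = (0, 0, 0)ᵀ = 0. ✓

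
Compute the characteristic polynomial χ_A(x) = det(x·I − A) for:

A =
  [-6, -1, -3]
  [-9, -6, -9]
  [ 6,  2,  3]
x^3 + 9*x^2 + 27*x + 27

Expanding det(x·I − A) (e.g. by cofactor expansion or by noting that A is similar to its Jordan form J, which has the same characteristic polynomial as A) gives
  χ_A(x) = x^3 + 9*x^2 + 27*x + 27
which factors as (x + 3)^3. The eigenvalues (with algebraic multiplicities) are λ = -3 with multiplicity 3.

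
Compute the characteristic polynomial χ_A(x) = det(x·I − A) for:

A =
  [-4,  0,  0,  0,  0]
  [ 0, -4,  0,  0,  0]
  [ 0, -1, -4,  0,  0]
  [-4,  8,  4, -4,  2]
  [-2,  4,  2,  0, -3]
x^5 + 19*x^4 + 144*x^3 + 544*x^2 + 1024*x + 768

Expanding det(x·I − A) (e.g. by cofactor expansion or by noting that A is similar to its Jordan form J, which has the same characteristic polynomial as A) gives
  χ_A(x) = x^5 + 19*x^4 + 144*x^3 + 544*x^2 + 1024*x + 768
which factors as (x + 3)*(x + 4)^4. The eigenvalues (with algebraic multiplicities) are λ = -4 with multiplicity 4, λ = -3 with multiplicity 1.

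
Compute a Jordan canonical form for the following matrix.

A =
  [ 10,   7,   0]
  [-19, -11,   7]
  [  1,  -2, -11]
J_3(-4)

The characteristic polynomial is
  det(x·I − A) = x^3 + 12*x^2 + 48*x + 64 = (x + 4)^3

Eigenvalues and multiplicities (the geometric multiplicity of λ is n − rank(A − λI), which equals the number of Jordan blocks for λ):
  λ = -4: algebraic multiplicity = 3, geometric multiplicity = 1

Determining the block sizes for each eigenvalue:
  λ = -4: one block (gm = 1), so the single block has size am = 3 → block sizes [3]

Assembling the blocks gives a Jordan form
J =
  [-4,  1,  0]
  [ 0, -4,  1]
  [ 0,  0, -4]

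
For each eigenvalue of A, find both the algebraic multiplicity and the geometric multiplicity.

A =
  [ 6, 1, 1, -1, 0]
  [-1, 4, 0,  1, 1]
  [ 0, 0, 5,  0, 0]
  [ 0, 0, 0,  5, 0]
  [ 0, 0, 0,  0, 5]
λ = 5: alg = 5, geom = 3

Step 1 — factor the characteristic polynomial to read off the algebraic multiplicities:
  χ_A(x) = (x - 5)^5

Step 2 — compute geometric multiplicities via the rank-nullity identity g(λ) = n − rank(A − λI):
  rank(A − (5)·I) = 2, so dim ker(A − (5)·I) = n − 2 = 3

Summary:
  λ = 5: algebraic multiplicity = 5, geometric multiplicity = 3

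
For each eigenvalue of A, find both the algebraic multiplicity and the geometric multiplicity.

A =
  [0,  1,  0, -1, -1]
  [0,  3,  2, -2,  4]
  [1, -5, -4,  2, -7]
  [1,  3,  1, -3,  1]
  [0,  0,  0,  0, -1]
λ = -1: alg = 5, geom = 3

Step 1 — factor the characteristic polynomial to read off the algebraic multiplicities:
  χ_A(x) = (x + 1)^5

Step 2 — compute geometric multiplicities via the rank-nullity identity g(λ) = n − rank(A − λI):
  rank(A − (-1)·I) = 2, so dim ker(A − (-1)·I) = n − 2 = 3

Summary:
  λ = -1: algebraic multiplicity = 5, geometric multiplicity = 3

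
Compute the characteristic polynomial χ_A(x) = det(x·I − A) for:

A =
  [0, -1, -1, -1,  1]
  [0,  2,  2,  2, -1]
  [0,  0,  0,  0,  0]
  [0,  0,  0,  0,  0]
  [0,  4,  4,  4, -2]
x^5

Expanding det(x·I − A) (e.g. by cofactor expansion or by noting that A is similar to its Jordan form J, which has the same characteristic polynomial as A) gives
  χ_A(x) = x^5
which factors as x^5. The eigenvalues (with algebraic multiplicities) are λ = 0 with multiplicity 5.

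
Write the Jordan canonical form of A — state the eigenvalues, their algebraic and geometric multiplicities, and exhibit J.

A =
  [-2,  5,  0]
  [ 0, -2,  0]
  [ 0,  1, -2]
J_2(-2) ⊕ J_1(-2)

The characteristic polynomial is
  det(x·I − A) = x^3 + 6*x^2 + 12*x + 8 = (x + 2)^3

Eigenvalues and multiplicities (the geometric multiplicity of λ is n − rank(A − λI), which equals the number of Jordan blocks for λ):
  λ = -2: algebraic multiplicity = 3, geometric multiplicity = 2

Determining the block sizes for each eigenvalue:
  λ = -2: 2 blocks summing to 3 forces exactly one block of size 2 and the rest size 1 → block sizes [2, 1]

Assembling the blocks gives a Jordan form
J =
  [-2,  1,  0]
  [ 0, -2,  0]
  [ 0,  0, -2]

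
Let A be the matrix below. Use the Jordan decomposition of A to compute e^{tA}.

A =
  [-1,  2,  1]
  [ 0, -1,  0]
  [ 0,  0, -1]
e^{tA} =
  [exp(-t), 2*t*exp(-t), t*exp(-t)]
  [0, exp(-t), 0]
  [0, 0, exp(-t)]

Strategy: write A = P · J · P⁻¹ where J is a Jordan canonical form, so e^{tA} = P · e^{tJ} · P⁻¹, and e^{tJ} can be computed block-by-block.

A has Jordan form
J =
  [-1,  1,  0]
  [ 0, -1,  0]
  [ 0,  0, -1]
(up to reordering of blocks).

Per-block formulas:
  For a 2×2 Jordan block J_2(-1): exp(t · J_2(-1)) = e^(-1t)·(I + t·N), where N is the 2×2 nilpotent shift.
  For a 1×1 block at λ = -1: exp(t · [-1]) = [e^(-1t)].

After assembling e^{tJ} and conjugating by P, we get:

e^{tA} =
  [exp(-t), 2*t*exp(-t), t*exp(-t)]
  [0, exp(-t), 0]
  [0, 0, exp(-t)]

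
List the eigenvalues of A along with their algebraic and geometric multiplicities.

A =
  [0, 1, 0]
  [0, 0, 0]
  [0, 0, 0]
λ = 0: alg = 3, geom = 2

Step 1 — factor the characteristic polynomial to read off the algebraic multiplicities:
  χ_A(x) = x^3

Step 2 — compute geometric multiplicities via the rank-nullity identity g(λ) = n − rank(A − λI):
  rank(A − (0)·I) = 1, so dim ker(A − (0)·I) = n − 1 = 2

Summary:
  λ = 0: algebraic multiplicity = 3, geometric multiplicity = 2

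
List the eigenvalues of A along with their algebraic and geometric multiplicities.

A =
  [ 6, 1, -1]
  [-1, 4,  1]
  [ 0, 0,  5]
λ = 5: alg = 3, geom = 2

Step 1 — factor the characteristic polynomial to read off the algebraic multiplicities:
  χ_A(x) = (x - 5)^3

Step 2 — compute geometric multiplicities via the rank-nullity identity g(λ) = n − rank(A − λI):
  rank(A − (5)·I) = 1, so dim ker(A − (5)·I) = n − 1 = 2

Summary:
  λ = 5: algebraic multiplicity = 3, geometric multiplicity = 2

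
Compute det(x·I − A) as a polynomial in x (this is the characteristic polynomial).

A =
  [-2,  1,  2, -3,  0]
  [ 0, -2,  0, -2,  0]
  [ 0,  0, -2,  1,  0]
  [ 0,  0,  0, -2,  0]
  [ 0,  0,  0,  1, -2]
x^5 + 10*x^4 + 40*x^3 + 80*x^2 + 80*x + 32

Expanding det(x·I − A) (e.g. by cofactor expansion or by noting that A is similar to its Jordan form J, which has the same characteristic polynomial as A) gives
  χ_A(x) = x^5 + 10*x^4 + 40*x^3 + 80*x^2 + 80*x + 32
which factors as (x + 2)^5. The eigenvalues (with algebraic multiplicities) are λ = -2 with multiplicity 5.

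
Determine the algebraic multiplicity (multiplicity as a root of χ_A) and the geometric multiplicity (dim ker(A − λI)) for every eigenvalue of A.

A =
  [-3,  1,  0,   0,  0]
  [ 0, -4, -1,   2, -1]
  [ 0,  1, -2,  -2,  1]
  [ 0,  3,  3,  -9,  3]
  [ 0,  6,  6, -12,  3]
λ = -3: alg = 5, geom = 3

Step 1 — factor the characteristic polynomial to read off the algebraic multiplicities:
  χ_A(x) = (x + 3)^5

Step 2 — compute geometric multiplicities via the rank-nullity identity g(λ) = n − rank(A − λI):
  rank(A − (-3)·I) = 2, so dim ker(A − (-3)·I) = n − 2 = 3

Summary:
  λ = -3: algebraic multiplicity = 5, geometric multiplicity = 3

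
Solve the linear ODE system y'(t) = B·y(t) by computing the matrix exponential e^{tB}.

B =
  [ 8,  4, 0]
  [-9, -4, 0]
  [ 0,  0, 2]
e^{tB} =
  [6*t*exp(2*t) + exp(2*t), 4*t*exp(2*t), 0]
  [-9*t*exp(2*t), -6*t*exp(2*t) + exp(2*t), 0]
  [0, 0, exp(2*t)]

Strategy: write B = P · J · P⁻¹ where J is a Jordan canonical form, so e^{tB} = P · e^{tJ} · P⁻¹, and e^{tJ} can be computed block-by-block.

B has Jordan form
J =
  [2, 1, 0]
  [0, 2, 0]
  [0, 0, 2]
(up to reordering of blocks).

Per-block formulas:
  For a 1×1 block at λ = 2: exp(t · [2]) = [e^(2t)].
  For a 2×2 Jordan block J_2(2): exp(t · J_2(2)) = e^(2t)·(I + t·N), where N is the 2×2 nilpotent shift.

After assembling e^{tJ} and conjugating by P, we get:

e^{tB} =
  [6*t*exp(2*t) + exp(2*t), 4*t*exp(2*t), 0]
  [-9*t*exp(2*t), -6*t*exp(2*t) + exp(2*t), 0]
  [0, 0, exp(2*t)]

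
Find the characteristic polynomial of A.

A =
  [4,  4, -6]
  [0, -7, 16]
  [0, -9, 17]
x^3 - 14*x^2 + 65*x - 100

Expanding det(x·I − A) (e.g. by cofactor expansion or by noting that A is similar to its Jordan form J, which has the same characteristic polynomial as A) gives
  χ_A(x) = x^3 - 14*x^2 + 65*x - 100
which factors as (x - 5)^2*(x - 4). The eigenvalues (with algebraic multiplicities) are λ = 4 with multiplicity 1, λ = 5 with multiplicity 2.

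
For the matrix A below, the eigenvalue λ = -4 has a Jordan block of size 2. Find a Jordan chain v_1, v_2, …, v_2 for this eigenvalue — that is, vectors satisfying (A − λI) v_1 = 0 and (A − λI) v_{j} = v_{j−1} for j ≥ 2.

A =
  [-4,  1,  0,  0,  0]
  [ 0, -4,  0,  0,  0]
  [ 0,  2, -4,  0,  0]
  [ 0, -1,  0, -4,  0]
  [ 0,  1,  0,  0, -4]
A Jordan chain for λ = -4 of length 2:
v_1 = (1, 0, 2, -1, 1)ᵀ
v_2 = (0, 1, 0, 0, 0)ᵀ

Let N = A − (-4)·I. We want v_2 with N^2 v_2 = 0 but N^1 v_2 ≠ 0; then v_{j-1} := N · v_j for j = 2, …, 2.

Pick v_2 = (0, 1, 0, 0, 0)ᵀ.
Then v_1 = N · v_2 = (1, 0, 2, -1, 1)ᵀ.

Sanity check: (A − (-4)·I) v_1 = (0, 0, 0, 0, 0)ᵀ = 0. ✓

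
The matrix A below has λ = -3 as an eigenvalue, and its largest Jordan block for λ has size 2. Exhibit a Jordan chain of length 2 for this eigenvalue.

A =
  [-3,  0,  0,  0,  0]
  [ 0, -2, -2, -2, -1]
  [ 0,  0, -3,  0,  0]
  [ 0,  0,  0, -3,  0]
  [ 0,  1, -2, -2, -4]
A Jordan chain for λ = -3 of length 2:
v_1 = (0, 1, 0, 0, 1)ᵀ
v_2 = (0, 1, 0, 0, 0)ᵀ

Let N = A − (-3)·I. We want v_2 with N^2 v_2 = 0 but N^1 v_2 ≠ 0; then v_{j-1} := N · v_j for j = 2, …, 2.

Pick v_2 = (0, 1, 0, 0, 0)ᵀ.
Then v_1 = N · v_2 = (0, 1, 0, 0, 1)ᵀ.

Sanity check: (A − (-3)·I) v_1 = (0, 0, 0, 0, 0)ᵀ = 0. ✓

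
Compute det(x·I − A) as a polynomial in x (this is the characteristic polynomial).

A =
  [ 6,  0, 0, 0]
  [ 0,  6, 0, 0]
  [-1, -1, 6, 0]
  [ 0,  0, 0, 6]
x^4 - 24*x^3 + 216*x^2 - 864*x + 1296

Expanding det(x·I − A) (e.g. by cofactor expansion or by noting that A is similar to its Jordan form J, which has the same characteristic polynomial as A) gives
  χ_A(x) = x^4 - 24*x^3 + 216*x^2 - 864*x + 1296
which factors as (x - 6)^4. The eigenvalues (with algebraic multiplicities) are λ = 6 with multiplicity 4.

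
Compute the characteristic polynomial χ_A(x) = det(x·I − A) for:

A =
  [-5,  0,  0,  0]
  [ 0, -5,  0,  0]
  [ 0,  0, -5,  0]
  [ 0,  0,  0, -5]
x^4 + 20*x^3 + 150*x^2 + 500*x + 625

Expanding det(x·I − A) (e.g. by cofactor expansion or by noting that A is similar to its Jordan form J, which has the same characteristic polynomial as A) gives
  χ_A(x) = x^4 + 20*x^3 + 150*x^2 + 500*x + 625
which factors as (x + 5)^4. The eigenvalues (with algebraic multiplicities) are λ = -5 with multiplicity 4.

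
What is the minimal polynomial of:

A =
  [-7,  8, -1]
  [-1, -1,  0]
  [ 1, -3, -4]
x^3 + 12*x^2 + 48*x + 64

The characteristic polynomial is χ_A(x) = (x + 4)^3, so the eigenvalues are known. The minimal polynomial is
  m_A(x) = Π_λ (x − λ)^{k_λ}
where k_λ is the size of the *largest* Jordan block for λ (equivalently, the smallest k with (A − λI)^k v = 0 for every generalised eigenvector v of λ).

  λ = -4: largest Jordan block has size 3, contributing (x + 4)^3

So m_A(x) = (x + 4)^3 = x^3 + 12*x^2 + 48*x + 64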